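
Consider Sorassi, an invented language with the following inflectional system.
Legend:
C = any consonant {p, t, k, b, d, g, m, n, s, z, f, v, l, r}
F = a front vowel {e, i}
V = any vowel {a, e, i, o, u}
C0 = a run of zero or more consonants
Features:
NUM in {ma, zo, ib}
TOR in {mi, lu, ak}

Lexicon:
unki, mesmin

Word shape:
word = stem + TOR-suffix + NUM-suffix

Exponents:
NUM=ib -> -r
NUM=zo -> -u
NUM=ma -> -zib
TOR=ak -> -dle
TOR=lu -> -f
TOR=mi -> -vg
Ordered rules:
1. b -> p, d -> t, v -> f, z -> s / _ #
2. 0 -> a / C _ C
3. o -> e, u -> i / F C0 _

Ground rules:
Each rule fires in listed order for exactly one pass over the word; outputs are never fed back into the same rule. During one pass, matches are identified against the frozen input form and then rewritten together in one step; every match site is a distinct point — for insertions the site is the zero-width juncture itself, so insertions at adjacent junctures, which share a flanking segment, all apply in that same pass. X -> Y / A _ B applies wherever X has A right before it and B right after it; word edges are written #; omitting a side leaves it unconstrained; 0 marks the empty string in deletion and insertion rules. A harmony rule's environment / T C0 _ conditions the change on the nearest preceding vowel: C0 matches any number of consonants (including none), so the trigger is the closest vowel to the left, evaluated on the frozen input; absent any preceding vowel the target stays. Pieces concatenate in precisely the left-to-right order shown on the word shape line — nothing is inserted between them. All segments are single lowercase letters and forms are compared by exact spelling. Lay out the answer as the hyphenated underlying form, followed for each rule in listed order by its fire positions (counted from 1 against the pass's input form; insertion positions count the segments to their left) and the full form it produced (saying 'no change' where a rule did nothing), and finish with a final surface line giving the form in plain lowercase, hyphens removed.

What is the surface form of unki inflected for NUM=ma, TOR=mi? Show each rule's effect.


underlying: unki-vg-zib
1. b -> p, d -> t, v -> f, z -> s / _ #: fires at position(s) 9: unkivgzip
2. 0 -> a / C _ C: inserts after position(s) 2, 5, 6: unakivagazip
3. o -> e, u -> i / F C0 _: no change
surface: unakivagazip


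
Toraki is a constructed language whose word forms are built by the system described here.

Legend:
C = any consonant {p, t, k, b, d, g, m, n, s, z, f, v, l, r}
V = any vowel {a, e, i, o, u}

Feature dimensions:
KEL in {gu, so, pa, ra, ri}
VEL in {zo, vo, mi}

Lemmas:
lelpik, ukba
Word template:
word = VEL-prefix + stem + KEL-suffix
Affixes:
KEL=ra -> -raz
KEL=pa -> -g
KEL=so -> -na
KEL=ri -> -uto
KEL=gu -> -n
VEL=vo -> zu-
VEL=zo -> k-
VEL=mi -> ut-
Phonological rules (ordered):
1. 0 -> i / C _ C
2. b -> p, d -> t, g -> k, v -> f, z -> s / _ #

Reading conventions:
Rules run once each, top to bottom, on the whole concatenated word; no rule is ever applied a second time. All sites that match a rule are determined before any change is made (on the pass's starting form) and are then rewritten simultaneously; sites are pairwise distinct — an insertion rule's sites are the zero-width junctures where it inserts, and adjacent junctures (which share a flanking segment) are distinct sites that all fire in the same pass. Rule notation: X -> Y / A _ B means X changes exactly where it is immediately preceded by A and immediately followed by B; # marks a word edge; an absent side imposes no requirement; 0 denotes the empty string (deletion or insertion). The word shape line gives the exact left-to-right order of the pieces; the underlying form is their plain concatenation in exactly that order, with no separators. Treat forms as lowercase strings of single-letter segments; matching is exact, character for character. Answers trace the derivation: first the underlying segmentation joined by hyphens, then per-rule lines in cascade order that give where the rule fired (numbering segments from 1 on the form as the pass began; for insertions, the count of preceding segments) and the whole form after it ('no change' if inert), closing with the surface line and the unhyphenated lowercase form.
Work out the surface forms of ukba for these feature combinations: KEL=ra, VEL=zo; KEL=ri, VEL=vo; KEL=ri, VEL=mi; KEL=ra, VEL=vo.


cell KEL=ra, VEL=zo:
underlying: k-ukba-raz
1. 0 -> i / C _ C: inserts after position(s) 3: kukibaraz
2. b -> p, d -> t, g -> k, v -> f, z -> s / _ #: fires at position(s) 9: kukibaras
surface: kukibaras

cell KEL=ri, VEL=vo:
underlying: zu-ukba-uto
1. 0 -> i / C _ C: inserts after position(s) 4: zuukibauto
2. b -> p, d -> t, g -> k, v -> f, z -> s / _ #: no change
surface: zuukibauto

cell KEL=ri, VEL=mi:
underlying: ut-ukba-uto
1. 0 -> i / C _ C: inserts after position(s) 4: utukibauto
2. b -> p, d -> t, g -> k, v -> f, z -> s / _ #: no change
surface: utukibauto

cell KEL=ra, VEL=vo:
underlying: zu-ukba-raz
1. 0 -> i / C _ C: inserts after position(s) 4: zuukibaraz
2. b -> p, d -> t, g -> k, v -> f, z -> s / _ #: fires at position(s) 10: zuukibaras
surface: zuukibaras


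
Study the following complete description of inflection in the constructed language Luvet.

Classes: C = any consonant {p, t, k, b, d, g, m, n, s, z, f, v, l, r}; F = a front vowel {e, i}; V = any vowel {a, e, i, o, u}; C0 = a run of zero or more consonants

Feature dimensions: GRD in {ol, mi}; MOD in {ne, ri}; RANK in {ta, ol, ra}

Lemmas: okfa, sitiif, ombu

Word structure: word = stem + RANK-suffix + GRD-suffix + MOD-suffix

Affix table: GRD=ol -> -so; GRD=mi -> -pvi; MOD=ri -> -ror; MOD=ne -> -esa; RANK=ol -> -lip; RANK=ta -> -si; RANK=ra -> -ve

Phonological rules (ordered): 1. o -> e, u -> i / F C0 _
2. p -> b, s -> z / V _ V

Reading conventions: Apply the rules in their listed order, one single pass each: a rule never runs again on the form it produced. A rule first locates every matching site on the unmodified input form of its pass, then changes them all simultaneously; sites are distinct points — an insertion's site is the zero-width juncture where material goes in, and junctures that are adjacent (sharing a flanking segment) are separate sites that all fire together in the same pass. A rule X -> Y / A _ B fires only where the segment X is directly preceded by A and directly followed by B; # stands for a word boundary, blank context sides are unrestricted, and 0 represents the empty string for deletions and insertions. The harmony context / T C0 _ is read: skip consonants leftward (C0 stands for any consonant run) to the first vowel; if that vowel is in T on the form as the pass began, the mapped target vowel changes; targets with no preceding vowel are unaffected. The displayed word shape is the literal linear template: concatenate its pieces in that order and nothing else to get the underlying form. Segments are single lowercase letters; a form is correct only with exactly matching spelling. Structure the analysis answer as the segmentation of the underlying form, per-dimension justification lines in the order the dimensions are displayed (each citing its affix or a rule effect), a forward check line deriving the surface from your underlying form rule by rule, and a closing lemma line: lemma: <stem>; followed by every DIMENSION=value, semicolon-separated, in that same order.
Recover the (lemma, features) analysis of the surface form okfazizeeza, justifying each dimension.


underlying: okfa-si-so-esa
GRD=ol - signalled by the affix -so
MOD=ne - signalled by the affix -esa
RANK=ta - signalled by the affix -si
check: okfasisoesa -> okfasiseesa -> okfazizeeza
lemma: okfa; GRD=ol; MOD=ne; RANK=ta


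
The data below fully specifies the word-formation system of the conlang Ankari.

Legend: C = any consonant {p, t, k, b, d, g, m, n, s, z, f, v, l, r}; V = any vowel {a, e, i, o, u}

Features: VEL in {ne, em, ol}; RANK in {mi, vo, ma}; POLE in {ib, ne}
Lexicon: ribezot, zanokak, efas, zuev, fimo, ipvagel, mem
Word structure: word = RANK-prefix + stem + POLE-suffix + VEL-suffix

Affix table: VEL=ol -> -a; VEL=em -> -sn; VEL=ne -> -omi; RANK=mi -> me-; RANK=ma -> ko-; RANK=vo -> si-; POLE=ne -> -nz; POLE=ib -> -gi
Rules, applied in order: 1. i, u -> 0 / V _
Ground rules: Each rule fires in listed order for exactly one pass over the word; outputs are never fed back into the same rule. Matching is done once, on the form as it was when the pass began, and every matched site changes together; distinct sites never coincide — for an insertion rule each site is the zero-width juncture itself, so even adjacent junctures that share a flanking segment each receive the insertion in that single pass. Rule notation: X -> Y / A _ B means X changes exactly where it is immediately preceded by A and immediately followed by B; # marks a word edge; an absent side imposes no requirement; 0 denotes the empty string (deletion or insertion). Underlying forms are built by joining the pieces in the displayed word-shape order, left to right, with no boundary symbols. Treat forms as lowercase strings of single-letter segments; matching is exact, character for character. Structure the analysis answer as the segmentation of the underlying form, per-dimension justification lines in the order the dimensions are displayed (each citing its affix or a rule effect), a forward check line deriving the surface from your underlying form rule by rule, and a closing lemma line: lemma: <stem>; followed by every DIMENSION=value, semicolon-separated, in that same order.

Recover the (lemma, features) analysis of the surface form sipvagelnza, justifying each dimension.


underlying: si-ipvagel-nz-a
VEL=ol - signalled by the affix -a
RANK=vo - signalled by the affix si-
POLE=ne - signalled by the affix -nz
check: siipvagelnza -> sipvagelnza
lemma: ipvagel; VEL=ol; RANK=vo; POLE=ne


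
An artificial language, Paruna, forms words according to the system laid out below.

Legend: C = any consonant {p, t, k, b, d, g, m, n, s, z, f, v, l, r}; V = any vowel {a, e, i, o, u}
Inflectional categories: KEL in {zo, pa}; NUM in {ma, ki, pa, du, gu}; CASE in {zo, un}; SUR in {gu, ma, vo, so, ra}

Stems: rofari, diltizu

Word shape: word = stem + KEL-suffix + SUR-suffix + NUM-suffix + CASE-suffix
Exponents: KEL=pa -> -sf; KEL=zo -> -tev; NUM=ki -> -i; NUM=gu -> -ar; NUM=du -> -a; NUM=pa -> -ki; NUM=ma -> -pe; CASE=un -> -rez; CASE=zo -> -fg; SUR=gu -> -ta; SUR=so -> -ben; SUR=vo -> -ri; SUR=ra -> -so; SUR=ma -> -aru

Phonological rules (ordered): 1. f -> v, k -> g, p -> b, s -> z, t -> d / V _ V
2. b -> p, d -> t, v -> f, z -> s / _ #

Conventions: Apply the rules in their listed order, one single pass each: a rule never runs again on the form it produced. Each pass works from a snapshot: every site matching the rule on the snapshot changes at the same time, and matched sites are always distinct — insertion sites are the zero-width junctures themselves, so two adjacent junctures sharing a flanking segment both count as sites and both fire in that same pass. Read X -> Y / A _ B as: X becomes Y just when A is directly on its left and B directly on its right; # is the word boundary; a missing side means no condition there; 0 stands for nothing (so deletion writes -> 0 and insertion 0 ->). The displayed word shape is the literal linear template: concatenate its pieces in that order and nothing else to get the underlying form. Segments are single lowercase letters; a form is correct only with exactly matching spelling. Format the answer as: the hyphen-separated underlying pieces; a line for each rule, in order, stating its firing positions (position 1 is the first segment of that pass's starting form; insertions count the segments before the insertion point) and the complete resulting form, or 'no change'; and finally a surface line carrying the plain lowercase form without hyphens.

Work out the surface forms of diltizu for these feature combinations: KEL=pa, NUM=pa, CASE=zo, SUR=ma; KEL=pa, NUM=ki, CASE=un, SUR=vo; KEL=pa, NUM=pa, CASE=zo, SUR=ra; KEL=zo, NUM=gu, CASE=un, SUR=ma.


cell KEL=pa, NUM=pa, CASE=zo, SUR=ma:
underlying: diltizu-sf-aru-ki-fg
1. f -> v, k -> g, p -> b, s -> z, t -> d / V _ V: fires at position(s) 13: diltizusfarugifg
2. b -> p, d -> t, v -> f, z -> s / _ #: no change
surface: diltizusfarugifg

cell KEL=pa, NUM=ki, CASE=un, SUR=vo:
underlying: diltizu-sf-ri-i-rez
1. f -> v, k -> g, p -> b, s -> z, t -> d / V _ V: no change
2. b -> p, d -> t, v -> f, z -> s / _ #: fires at position(s) 15: diltizusfriires
surface: diltizusfriires

cell KEL=pa, NUM=pa, CASE=zo, SUR=ra:
underlying: diltizu-sf-so-ki-fg
1. f -> v, k -> g, p -> b, s -> z, t -> d / V _ V: fires at position(s) 12: diltizusfsogifg
2. b -> p, d -> t, v -> f, z -> s / _ #: no change
surface: diltizusfsogifg

cell KEL=zo, NUM=gu, CASE=un, SUR=ma:
underlying: diltizu-tev-aru-ar-rez
1. f -> v, k -> g, p -> b, s -> z, t -> d / V _ V: fires at position(s) 8: diltizudevaruarrez
2. b -> p, d -> t, v -> f, z -> s / _ #: fires at position(s) 18: diltizudevaruarres
surface: diltizudevaruarres


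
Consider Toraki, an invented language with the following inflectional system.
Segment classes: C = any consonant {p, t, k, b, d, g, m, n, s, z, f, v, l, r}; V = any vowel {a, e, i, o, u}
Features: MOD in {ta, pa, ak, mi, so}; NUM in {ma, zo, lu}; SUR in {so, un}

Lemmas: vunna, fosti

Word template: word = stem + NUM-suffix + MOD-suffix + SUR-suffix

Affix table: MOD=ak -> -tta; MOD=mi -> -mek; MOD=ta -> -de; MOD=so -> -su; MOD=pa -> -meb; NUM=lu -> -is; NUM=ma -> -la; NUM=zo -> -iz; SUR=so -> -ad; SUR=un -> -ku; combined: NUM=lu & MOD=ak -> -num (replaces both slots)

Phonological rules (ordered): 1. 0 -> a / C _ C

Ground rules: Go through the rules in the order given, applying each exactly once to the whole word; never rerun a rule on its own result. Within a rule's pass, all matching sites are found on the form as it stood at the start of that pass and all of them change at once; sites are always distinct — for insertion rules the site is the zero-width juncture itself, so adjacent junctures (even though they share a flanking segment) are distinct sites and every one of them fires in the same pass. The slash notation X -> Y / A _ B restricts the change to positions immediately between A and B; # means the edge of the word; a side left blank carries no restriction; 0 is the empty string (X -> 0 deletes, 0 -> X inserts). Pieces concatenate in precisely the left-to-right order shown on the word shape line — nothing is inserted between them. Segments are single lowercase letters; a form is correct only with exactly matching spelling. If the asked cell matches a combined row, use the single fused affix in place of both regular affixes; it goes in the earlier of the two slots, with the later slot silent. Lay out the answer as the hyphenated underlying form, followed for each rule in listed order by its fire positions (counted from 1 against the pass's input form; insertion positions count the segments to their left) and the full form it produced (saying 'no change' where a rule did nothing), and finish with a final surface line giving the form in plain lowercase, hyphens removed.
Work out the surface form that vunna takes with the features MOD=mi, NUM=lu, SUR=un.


underlying: vunna-is-mek-ku
1. 0 -> a / C _ C: inserts after position(s) 3, 7, 10: vunanaisamekaku
surface: vunanaisamekaku


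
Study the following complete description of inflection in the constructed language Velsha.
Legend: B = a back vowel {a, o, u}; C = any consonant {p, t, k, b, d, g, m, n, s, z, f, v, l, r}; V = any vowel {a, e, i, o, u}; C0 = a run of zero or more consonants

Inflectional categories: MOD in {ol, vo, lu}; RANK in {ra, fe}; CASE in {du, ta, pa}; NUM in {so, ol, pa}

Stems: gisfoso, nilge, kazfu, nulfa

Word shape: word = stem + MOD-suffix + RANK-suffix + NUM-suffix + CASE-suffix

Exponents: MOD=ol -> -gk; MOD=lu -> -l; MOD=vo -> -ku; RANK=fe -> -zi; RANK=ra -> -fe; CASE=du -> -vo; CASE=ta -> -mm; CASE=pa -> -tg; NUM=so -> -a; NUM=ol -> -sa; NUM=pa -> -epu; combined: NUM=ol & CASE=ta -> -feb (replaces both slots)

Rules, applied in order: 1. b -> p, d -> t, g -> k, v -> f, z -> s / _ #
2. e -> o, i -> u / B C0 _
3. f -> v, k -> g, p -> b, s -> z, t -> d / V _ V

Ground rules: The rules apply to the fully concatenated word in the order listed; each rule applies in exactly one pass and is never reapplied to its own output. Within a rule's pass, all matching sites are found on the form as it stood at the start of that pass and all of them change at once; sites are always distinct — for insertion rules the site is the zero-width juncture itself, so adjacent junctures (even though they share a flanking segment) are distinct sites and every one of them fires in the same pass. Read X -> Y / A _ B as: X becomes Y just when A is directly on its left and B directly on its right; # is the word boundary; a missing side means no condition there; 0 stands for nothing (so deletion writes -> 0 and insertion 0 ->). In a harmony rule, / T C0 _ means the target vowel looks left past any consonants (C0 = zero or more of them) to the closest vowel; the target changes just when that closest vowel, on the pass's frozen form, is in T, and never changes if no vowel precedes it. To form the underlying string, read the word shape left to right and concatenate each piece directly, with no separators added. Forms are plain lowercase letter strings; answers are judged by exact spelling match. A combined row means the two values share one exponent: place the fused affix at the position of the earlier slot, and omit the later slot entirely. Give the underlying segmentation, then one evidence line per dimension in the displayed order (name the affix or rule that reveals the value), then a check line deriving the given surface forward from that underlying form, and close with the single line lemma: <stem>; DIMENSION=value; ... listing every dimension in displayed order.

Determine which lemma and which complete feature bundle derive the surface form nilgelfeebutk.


underlying: nilge-l-fe-epu-tg
MOD=lu - signalled by the affix -l
RANK=ra - signalled by the affix -fe
CASE=pa - signalled by the affix -tg
NUM=pa - signalled by the affix -epu
check: nilgelfeeputg -> nilgelfeeputk -> nilgelfeeputk -> nilgelfeebutk
lemma: nilge; MOD=lu; RANK=ra; CASE=pa; NUM=pa


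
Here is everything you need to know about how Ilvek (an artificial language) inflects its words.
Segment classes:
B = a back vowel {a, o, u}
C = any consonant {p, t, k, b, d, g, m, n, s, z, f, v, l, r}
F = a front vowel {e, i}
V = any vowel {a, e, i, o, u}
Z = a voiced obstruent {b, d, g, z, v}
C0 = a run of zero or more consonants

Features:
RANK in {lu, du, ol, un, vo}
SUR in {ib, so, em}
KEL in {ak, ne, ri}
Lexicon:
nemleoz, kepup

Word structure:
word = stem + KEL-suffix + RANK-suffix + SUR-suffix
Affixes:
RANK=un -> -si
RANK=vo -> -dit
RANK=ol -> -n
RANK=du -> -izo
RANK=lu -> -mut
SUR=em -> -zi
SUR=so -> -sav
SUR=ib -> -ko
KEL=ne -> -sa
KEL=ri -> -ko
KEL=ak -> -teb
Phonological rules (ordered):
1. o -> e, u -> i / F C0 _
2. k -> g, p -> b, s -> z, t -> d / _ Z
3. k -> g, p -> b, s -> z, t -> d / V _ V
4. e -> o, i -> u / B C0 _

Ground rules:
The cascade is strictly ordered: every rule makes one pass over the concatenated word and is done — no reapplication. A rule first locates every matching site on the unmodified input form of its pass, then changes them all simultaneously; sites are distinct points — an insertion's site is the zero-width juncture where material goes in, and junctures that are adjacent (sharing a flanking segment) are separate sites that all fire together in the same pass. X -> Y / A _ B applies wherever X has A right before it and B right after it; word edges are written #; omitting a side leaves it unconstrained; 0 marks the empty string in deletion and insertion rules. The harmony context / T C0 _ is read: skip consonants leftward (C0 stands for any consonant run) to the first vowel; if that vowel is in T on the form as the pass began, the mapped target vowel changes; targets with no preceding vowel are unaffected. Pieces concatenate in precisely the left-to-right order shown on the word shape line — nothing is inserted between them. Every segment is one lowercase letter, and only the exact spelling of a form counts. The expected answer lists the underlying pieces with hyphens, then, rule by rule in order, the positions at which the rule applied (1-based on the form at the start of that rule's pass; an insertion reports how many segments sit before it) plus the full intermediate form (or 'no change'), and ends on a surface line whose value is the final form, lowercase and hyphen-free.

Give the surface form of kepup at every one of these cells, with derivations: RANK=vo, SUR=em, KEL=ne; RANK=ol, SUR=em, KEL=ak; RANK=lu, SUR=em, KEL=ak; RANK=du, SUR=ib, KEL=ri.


cell RANK=vo, SUR=em, KEL=ne:
underlying: kepup-sa-dit-zi
1. o -> e, u -> i / F C0 _: fires at position(s) 4: kepipsaditzi
2. k -> g, p -> b, s -> z, t -> d / _ Z: fires at position(s) 10: kepipsadidzi
3. k -> g, p -> b, s -> z, t -> d / V _ V: fires at position(s) 3: kebipsadidzi
4. e -> o, i -> u / B C0 _: fires at position(s) 9: kebipsadudzi
surface: kebipsadudzi

cell RANK=ol, SUR=em, KEL=ak:
underlying: kepup-teb-n-zi
1. o -> e, u -> i / F C0 _: fires at position(s) 4: kepiptebnzi
2. k -> g, p -> b, s -> z, t -> d / _ Z: no change
3. k -> g, p -> b, s -> z, t -> d / V _ V: fires at position(s) 3: kebiptebnzi
4. e -> o, i -> u / B C0 _: no change
surface: kebiptebnzi

cell RANK=lu, SUR=em, KEL=ak:
underlying: kepup-teb-mut-zi
1. o -> e, u -> i / F C0 _: fires at position(s) 4, 10: kepiptebmitzi
2. k -> g, p -> b, s -> z, t -> d / _ Z: fires at position(s) 11: kepiptebmidzi
3. k -> g, p -> b, s -> z, t -> d / V _ V: fires at position(s) 3: kebiptebmidzi
4. e -> o, i -> u / B C0 _: no change
surface: kebiptebmidzi

cell RANK=du, SUR=ib, KEL=ri:
underlying: kepup-ko-izo-ko
1. o -> e, u -> i / F C0 _: fires at position(s) 4, 10: kepipkoizeko
2. k -> g, p -> b, s -> z, t -> d / _ Z: no change
3. k -> g, p -> b, s -> z, t -> d / V _ V: fires at position(s) 3, 11: kebipkoizego
4. e -> o, i -> u / B C0 _: fires at position(s) 8: kebipkouzego
surface: kebipkouzego


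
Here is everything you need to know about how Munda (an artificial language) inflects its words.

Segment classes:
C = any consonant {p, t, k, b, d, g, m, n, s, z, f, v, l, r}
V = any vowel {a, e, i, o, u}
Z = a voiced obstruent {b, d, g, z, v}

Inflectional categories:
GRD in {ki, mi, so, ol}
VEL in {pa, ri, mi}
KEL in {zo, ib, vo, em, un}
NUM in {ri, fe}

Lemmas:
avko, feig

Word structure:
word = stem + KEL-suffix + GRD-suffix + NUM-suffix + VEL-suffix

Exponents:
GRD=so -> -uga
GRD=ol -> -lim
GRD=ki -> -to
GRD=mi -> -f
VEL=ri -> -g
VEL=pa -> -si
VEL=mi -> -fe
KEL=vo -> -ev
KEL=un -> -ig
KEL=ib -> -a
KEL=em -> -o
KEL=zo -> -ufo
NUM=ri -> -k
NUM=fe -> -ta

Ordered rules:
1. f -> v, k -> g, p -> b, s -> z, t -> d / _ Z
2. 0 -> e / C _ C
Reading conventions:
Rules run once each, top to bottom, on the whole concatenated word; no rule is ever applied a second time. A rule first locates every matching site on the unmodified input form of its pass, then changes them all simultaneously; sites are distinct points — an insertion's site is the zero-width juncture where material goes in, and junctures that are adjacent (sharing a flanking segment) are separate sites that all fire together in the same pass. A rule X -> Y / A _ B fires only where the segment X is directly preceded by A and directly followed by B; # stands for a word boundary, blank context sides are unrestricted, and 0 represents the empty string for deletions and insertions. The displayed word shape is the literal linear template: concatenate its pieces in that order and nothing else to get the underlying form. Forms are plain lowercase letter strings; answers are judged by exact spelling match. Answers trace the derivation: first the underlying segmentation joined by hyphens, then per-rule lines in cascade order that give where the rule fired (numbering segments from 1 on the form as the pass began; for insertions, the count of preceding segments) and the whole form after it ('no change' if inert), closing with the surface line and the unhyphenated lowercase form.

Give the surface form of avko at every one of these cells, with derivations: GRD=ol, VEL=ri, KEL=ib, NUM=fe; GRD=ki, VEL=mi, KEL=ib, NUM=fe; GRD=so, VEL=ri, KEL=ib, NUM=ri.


cell GRD=ol, VEL=ri, KEL=ib, NUM=fe:
underlying: avko-a-lim-ta-g
1. f -> v, k -> g, p -> b, s -> z, t -> d / _ Z: no change
2. 0 -> e / C _ C: inserts after position(s) 2, 8: avekoalimetag
surface: avekoalimetag

cell GRD=ki, VEL=mi, KEL=ib, NUM=fe:
underlying: avko-a-to-ta-fe
1. f -> v, k -> g, p -> b, s -> z, t -> d / _ Z: no change
2. 0 -> e / C _ C: inserts after position(s) 2: avekoatotafe
surface: avekoatotafe

cell GRD=so, VEL=ri, KEL=ib, NUM=ri:
underlying: avko-a-uga-k-g
1. f -> v, k -> g, p -> b, s -> z, t -> d / _ Z: fires at position(s) 9: avkoaugagg
2. 0 -> e / C _ C: inserts after position(s) 2, 9: avekoaugageg
surface: avekoaugageg


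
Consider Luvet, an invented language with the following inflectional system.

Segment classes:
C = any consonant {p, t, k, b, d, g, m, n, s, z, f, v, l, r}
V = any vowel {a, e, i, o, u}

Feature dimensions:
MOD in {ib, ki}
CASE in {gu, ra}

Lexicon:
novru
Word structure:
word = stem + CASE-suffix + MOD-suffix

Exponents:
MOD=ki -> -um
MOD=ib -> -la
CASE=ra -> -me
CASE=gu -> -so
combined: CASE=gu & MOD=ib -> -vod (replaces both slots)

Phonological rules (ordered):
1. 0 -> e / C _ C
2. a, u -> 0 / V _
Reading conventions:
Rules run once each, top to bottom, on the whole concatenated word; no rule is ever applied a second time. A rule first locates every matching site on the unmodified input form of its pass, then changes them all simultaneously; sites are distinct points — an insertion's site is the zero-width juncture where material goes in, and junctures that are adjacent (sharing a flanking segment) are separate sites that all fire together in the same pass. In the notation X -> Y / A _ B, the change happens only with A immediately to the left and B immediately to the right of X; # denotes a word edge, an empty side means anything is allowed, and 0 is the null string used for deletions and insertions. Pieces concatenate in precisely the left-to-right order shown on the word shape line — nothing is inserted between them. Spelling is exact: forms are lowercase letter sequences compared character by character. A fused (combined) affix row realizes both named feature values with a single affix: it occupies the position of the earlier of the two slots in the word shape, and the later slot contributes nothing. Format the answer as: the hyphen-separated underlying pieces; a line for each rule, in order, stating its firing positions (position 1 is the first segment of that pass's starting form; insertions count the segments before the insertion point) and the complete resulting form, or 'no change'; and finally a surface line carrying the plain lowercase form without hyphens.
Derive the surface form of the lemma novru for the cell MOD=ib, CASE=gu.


underlying: novru-vod
1. 0 -> e / C _ C: inserts after position(s) 3: noveruvod
2. a, u -> 0 / V _: no change
surface: noveruvod


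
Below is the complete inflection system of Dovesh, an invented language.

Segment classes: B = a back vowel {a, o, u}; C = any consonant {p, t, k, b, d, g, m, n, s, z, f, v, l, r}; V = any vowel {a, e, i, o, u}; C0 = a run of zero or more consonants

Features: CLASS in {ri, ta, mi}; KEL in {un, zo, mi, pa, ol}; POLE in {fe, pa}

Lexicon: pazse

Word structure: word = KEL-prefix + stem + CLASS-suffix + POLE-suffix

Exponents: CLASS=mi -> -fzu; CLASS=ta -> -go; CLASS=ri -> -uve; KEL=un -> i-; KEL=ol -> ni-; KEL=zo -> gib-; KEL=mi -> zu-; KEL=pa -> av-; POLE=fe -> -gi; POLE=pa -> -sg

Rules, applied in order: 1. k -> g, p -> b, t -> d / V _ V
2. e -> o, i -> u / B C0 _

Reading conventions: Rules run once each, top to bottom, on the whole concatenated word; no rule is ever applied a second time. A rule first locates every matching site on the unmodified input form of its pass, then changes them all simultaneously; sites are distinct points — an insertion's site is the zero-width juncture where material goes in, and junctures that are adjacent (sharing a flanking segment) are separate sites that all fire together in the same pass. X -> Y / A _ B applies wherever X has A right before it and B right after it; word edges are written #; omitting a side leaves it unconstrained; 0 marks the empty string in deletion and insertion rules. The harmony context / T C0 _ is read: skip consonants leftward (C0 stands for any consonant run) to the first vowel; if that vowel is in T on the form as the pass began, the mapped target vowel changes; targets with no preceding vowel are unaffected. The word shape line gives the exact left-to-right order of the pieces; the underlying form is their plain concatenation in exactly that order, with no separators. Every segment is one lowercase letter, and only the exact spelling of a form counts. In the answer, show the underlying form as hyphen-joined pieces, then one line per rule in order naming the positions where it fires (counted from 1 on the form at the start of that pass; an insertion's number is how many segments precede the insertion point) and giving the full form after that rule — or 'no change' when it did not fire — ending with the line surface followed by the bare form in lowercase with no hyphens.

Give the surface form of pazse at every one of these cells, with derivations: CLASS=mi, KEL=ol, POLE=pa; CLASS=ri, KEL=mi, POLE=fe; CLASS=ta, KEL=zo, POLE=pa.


cell CLASS=mi, KEL=ol, POLE=pa:
underlying: ni-pazse-fzu-sg
1. k -> g, p -> b, t -> d / V _ V: fires at position(s) 3: nibazsefzusg
2. e -> o, i -> u / B C0 _: fires at position(s) 7: nibazsofzusg
surface: nibazsofzusg

cell CLASS=ri, KEL=mi, POLE=fe:
underlying: zu-pazse-uve-gi
1. k -> g, p -> b, t -> d / V _ V: fires at position(s) 3: zubazseuvegi
2. e -> o, i -> u / B C0 _: fires at position(s) 7, 10: zubazsouvogi
surface: zubazsouvogi

cell CLASS=ta, KEL=zo, POLE=pa:
underlying: gib-pazse-go-sg
1. k -> g, p -> b, t -> d / V _ V: no change
2. e -> o, i -> u / B C0 _: fires at position(s) 8: gibpazsogosg
surface: gibpazsogosg


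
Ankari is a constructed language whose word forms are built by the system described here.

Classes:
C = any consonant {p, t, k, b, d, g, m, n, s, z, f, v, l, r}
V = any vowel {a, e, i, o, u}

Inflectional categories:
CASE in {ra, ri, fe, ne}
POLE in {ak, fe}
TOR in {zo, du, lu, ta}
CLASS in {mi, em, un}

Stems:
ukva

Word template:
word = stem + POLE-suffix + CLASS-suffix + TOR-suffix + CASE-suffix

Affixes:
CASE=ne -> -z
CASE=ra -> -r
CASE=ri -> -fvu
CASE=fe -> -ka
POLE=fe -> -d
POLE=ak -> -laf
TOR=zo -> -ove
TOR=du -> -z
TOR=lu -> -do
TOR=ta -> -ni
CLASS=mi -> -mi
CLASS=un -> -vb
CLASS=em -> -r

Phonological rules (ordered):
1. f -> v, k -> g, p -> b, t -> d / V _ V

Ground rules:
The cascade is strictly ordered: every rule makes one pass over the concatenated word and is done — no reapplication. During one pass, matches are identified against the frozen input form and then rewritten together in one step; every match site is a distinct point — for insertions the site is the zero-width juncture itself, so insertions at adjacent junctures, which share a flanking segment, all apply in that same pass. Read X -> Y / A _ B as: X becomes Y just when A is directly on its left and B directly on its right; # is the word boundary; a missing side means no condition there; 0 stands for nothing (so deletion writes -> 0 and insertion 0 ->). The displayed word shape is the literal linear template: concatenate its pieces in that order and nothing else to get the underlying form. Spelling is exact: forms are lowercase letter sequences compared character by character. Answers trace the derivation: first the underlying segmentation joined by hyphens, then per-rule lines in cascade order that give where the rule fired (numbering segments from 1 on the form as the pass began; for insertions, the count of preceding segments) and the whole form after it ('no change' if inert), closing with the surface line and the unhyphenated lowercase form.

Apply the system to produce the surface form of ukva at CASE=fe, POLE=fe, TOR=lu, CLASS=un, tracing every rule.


underlying: ukva-d-vb-do-ka
1. f -> v, k -> g, p -> b, t -> d / V _ V: fires at position(s) 10: ukvadvbdoga
surface: ukvadvbdoga


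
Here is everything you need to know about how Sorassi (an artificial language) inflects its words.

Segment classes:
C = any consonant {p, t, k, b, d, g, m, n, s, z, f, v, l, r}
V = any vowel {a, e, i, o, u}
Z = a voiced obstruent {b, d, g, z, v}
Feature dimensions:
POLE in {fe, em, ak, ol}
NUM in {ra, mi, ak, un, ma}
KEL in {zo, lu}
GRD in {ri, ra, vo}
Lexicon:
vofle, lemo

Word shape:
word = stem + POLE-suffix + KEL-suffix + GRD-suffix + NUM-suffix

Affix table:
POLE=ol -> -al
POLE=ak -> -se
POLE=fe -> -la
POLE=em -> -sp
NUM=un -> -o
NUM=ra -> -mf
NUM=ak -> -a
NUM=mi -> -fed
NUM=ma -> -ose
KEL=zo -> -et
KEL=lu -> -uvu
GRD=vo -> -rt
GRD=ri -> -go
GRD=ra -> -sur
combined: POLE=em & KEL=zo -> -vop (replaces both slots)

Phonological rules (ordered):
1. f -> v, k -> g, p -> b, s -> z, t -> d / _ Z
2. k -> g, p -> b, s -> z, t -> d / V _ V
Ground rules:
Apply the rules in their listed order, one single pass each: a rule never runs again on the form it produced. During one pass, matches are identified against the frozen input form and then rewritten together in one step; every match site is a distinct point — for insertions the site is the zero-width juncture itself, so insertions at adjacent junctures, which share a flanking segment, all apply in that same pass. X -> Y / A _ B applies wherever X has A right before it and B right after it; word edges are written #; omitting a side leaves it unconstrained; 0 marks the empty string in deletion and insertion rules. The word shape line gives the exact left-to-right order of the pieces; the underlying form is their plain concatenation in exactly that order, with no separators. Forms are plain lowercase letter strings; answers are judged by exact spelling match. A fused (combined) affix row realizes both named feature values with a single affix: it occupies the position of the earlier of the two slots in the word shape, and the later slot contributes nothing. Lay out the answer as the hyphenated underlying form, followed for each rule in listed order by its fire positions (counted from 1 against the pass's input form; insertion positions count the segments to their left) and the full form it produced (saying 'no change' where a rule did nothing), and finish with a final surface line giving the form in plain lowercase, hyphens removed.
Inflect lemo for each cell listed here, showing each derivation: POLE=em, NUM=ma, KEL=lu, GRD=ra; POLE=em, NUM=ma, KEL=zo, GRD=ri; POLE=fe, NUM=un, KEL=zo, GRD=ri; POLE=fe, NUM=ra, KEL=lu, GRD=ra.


cell POLE=em, NUM=ma, KEL=lu, GRD=ra:
underlying: lemo-sp-uvu-sur-ose
1. f -> v, k -> g, p -> b, s -> z, t -> d / _ Z: no change
2. k -> g, p -> b, s -> z, t -> d / V _ V: fires at position(s) 10, 14: lemospuvuzuroze
surface: lemospuvuzuroze

cell POLE=em, NUM=ma, KEL=zo, GRD=ri:
underlying: lemo-vop-go-ose
1. f -> v, k -> g, p -> b, s -> z, t -> d / _ Z: fires at position(s) 7: lemovobgoose
2. k -> g, p -> b, s -> z, t -> d / V _ V: fires at position(s) 11: lemovobgooze
surface: lemovobgooze

cell POLE=fe, NUM=un, KEL=zo, GRD=ri:
underlying: lemo-la-et-go-o
1. f -> v, k -> g, p -> b, s -> z, t -> d / _ Z: fires at position(s) 8: lemolaedgoo
2. k -> g, p -> b, s -> z, t -> d / V _ V: no change
surface: lemolaedgoo

cell POLE=fe, NUM=ra, KEL=lu, GRD=ra:
underlying: lemo-la-uvu-sur-mf
1. f -> v, k -> g, p -> b, s -> z, t -> d / _ Z: no change
2. k -> g, p -> b, s -> z, t -> d / V _ V: fires at position(s) 10: lemolauvuzurmf
surface: lemolauvuzurmf


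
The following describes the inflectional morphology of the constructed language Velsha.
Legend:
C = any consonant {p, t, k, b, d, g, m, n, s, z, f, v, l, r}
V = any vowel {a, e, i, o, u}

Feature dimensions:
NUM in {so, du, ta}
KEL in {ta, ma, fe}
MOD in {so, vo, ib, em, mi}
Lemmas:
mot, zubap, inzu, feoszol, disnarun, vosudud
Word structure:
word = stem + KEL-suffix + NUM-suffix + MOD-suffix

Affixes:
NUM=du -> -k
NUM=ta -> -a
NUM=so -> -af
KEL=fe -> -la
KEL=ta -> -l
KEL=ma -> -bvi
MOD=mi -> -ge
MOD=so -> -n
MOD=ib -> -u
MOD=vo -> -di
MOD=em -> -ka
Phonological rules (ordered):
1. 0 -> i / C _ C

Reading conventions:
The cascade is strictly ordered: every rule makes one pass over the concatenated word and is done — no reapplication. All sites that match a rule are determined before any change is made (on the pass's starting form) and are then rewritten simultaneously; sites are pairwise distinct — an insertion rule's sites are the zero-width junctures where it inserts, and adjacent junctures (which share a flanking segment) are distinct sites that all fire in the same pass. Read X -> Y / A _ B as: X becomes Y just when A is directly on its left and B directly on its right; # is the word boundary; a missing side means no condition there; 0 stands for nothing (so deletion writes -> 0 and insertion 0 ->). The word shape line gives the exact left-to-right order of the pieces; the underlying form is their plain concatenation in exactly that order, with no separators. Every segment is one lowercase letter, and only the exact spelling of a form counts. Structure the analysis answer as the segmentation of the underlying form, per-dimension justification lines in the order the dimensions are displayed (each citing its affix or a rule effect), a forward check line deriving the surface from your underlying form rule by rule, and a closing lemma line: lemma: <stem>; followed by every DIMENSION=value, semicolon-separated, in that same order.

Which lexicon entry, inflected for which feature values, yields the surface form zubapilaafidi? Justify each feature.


underlying: zubap-la-af-di
NUM=so - signalled by the affix -af
KEL=fe - signalled by the affix -la
MOD=vo - signalled by the affix -di
check: zubaplaafdi -> zubapilaafidi
lemma: zubap; NUM=so; KEL=fe; MOD=vo


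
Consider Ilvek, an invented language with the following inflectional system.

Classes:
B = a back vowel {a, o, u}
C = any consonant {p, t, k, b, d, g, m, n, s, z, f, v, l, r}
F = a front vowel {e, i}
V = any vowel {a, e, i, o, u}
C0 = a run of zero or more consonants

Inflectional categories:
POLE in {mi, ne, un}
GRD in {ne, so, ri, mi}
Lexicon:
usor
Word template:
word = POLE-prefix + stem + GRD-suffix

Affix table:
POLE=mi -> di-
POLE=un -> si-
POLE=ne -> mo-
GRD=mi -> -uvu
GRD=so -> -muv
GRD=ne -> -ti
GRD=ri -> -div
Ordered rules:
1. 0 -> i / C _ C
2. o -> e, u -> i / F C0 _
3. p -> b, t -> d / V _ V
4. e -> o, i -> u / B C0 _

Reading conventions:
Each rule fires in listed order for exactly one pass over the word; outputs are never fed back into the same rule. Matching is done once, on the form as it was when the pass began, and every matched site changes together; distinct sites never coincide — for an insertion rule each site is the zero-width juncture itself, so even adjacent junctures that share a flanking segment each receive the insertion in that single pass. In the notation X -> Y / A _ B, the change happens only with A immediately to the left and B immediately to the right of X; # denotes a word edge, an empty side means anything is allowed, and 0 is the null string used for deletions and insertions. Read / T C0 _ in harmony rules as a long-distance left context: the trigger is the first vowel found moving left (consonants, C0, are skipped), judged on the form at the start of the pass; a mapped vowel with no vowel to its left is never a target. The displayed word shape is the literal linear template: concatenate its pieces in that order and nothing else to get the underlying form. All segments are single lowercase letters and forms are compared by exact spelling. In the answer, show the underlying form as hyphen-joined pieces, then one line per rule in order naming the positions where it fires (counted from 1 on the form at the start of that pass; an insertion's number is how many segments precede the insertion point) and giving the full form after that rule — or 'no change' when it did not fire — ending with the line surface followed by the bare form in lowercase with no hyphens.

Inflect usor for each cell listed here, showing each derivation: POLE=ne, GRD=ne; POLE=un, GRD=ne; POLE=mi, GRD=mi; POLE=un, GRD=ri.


cell POLE=ne, GRD=ne:
underlying: mo-usor-ti
1. 0 -> i / C _ C: inserts after position(s) 6: mousoriti
2. o -> e, u -> i / F C0 _: no change
3. p -> b, t -> d / V _ V: fires at position(s) 8: mousoridi
4. e -> o, i -> u / B C0 _: fires at position(s) 7: mousorudi
surface: mousorudi

cell POLE=un, GRD=ne:
underlying: si-usor-ti
1. 0 -> i / C _ C: inserts after position(s) 6: siusoriti
2. o -> e, u -> i / F C0 _: fires at position(s) 3: siisoriti
3. p -> b, t -> d / V _ V: fires at position(s) 8: siisoridi
4. e -> o, i -> u / B C0 _: fires at position(s) 7: siisorudi
surface: siisorudi

cell POLE=mi, GRD=mi:
underlying: di-usor-uvu
1. 0 -> i / C _ C: no change
2. o -> e, u -> i / F C0 _: fires at position(s) 3: diisoruvu
3. p -> b, t -> d / V _ V: no change
4. e -> o, i -> u / B C0 _: no change
surface: diisoruvu

cell POLE=un, GRD=ri:
underlying: si-usor-div
1. 0 -> i / C _ C: inserts after position(s) 6: siusoridiv
2. o -> e, u -> i / F C0 _: fires at position(s) 3: siisoridiv
3. p -> b, t -> d / V _ V: no change
4. e -> o, i -> u / B C0 _: fires at position(s) 7: siisorudiv
surface: siisorudiv
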